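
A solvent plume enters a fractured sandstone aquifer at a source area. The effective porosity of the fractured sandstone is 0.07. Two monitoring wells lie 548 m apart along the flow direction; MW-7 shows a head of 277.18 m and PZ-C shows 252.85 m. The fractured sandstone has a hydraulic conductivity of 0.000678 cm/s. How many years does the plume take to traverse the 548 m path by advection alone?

Convert K: 0.000678 cm/s × 864 = 0.5858 m/day.
Hydraulic gradient i = (277.18 − 252.85) / 548 = 24.33 / 548 = 0.04440.
Darcy flux q = K · i = 0.5858 × 0.04440 = 0.02601 m/day.
Seepage velocity v = q / n_e = 0.02601 / 0.07 = 0.3715 m/day.
Travel time t = L / v = 548 / 0.3715 = 1475 days = 4.038 years.

4.04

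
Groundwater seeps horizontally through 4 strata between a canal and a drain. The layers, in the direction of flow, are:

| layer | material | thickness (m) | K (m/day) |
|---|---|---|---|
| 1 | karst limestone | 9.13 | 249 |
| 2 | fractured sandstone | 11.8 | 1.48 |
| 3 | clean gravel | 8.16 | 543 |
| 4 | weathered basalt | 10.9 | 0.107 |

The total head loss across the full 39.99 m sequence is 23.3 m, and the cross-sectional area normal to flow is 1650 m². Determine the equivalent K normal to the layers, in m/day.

Flow is perpendicular to layering, so the layers act in series and the equivalent K is the thickness-weighted harmonic mean.
Total thickness L = 9.13 + 11.8 + 8.16 + 10.9 = 39.99 m.
Σ(b_i/K_i) = 9.13/249 + 11.8/1.48 + 8.16/543 + 10.9/0.107 = 109.9 d.
K_eq = L / Σ(b_i/K_i) = 39.99 / 109.9 = 0.3639 m/day.

0.364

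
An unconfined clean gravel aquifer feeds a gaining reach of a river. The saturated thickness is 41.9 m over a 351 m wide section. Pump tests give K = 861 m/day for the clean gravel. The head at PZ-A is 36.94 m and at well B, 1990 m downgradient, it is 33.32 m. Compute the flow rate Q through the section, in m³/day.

Cross-sectional area A = 351 × 41.9 = 14707 m².
Hydraulic gradient i = (36.94 − 33.32) / 1990 = 3.62 / 1990 = 0.001819.
Darcy's law: Q = K · A · i = 861.0 × 14707 × 0.001819 = 23035 m³/day.

23000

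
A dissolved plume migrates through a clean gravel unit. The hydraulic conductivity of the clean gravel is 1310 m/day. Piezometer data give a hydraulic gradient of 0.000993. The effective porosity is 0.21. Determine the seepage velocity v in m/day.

Hydraulic gradient i = 0.000993.
Darcy flux q = K · i = 1310 × 0.0009930 = 1.301 m/day.
Seepage velocity v = q / n_e = 1.301 / 0.21 = 6.194 m/day.

6.19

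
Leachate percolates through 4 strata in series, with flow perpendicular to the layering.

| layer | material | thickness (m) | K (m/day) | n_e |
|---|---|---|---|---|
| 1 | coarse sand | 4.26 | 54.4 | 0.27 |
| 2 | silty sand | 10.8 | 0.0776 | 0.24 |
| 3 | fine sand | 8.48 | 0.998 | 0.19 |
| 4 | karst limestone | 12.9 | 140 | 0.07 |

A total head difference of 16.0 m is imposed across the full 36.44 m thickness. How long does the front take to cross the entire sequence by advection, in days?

57.8

With flow normal to the layers, continuity requires the same specific discharge q through every layer.
Σ(b_i/K_i) = 4.26/54.4 + 10.8/0.0776 + 8.48/0.998 + 12.9/140 = 147.8 d.
q = Δh / Σ(b_i/K_i) = 16.0 / 147.8 = 0.1082 m/day.
In each layer the seepage velocity is v_i = q/n_i, so the layer transit time is t_i = b_i·n_i / q:
  layer 1 (coarse sand): t_1 = 4.26 × 0.27 / 0.1082 = 10.63 d
  layer 2 (silty sand): t_2 = 10.8 × 0.24 / 0.1082 = 23.95 d
  layer 3 (fine sand): t_3 = 8.48 × 0.19 / 0.1082 = 14.89 d
  layer 4 (karst limestone): t_4 = 12.9 × 0.07 / 0.1082 = 8.344 d
Total t = Σ t_i = 57.81 days.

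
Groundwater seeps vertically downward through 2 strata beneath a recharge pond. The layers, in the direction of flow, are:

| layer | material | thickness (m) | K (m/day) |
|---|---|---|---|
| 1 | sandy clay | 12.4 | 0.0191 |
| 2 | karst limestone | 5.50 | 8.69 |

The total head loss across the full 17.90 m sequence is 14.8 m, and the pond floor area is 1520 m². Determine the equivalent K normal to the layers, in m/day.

0.0275

Flow is perpendicular to layering, so the layers act in series and the equivalent K is the thickness-weighted harmonic mean.
Total thickness L = 12.4 + 5.50 = 17.90 m.
Σ(b_i/K_i) = 12.4/0.0191 + 5.50/8.69 = 649.8 d.
K_eq = L / Σ(b_i/K_i) = 17.90 / 649.8 = 0.02754 m/day.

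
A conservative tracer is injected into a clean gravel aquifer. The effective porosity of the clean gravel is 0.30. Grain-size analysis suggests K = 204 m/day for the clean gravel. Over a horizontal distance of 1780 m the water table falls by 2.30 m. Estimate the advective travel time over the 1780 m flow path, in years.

5.55

Hydraulic gradient i = Δh / L = 2.30 / 1780 = 0.001292.
Darcy flux q = K · i = 204.0 × 0.001292 = 0.2636 m/day.
Seepage velocity v = q / n_e = 0.2636 / 0.30 = 0.8787 m/day.
Travel time t = L / v = 1780 / 0.8787 = 2026 days = 5.546 years.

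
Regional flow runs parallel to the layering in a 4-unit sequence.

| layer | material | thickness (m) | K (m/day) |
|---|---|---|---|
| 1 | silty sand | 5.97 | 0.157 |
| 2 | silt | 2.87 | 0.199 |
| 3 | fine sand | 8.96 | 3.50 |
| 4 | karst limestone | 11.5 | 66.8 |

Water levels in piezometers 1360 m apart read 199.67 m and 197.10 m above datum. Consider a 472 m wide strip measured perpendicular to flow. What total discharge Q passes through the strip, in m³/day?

Flow is parallel to layering, so each bed carries its own Darcy discharge and the transmissivities add.
Σ(K_i·b_i) = 0.157×5.97 + 0.199×2.87 + 3.50×8.96 + 66.8×11.5 = 801.1 m²/day.
Hydraulic gradient i = (199.67 − 197.10) / 1360 = 2.57 / 1360 = 0.001890.
Q = Σ(K_i·b_i) · W · i = 801.1 × 472 × 0.001890 = 714.5 m³/day.

715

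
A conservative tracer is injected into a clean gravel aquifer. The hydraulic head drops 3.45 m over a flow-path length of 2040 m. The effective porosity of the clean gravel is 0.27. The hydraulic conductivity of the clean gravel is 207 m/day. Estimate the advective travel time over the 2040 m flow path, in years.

4.31

Hydraulic gradient i = Δh / L = 3.45 / 2040 = 0.001691.
Darcy flux q = K · i = 207.0 × 0.001691 = 0.3501 m/day.
Seepage velocity v = q / n_e = 0.3501 / 0.27 = 1.297 m/day.
Travel time t = L / v = 2040 / 1.297 = 1573 days = 4.308 years.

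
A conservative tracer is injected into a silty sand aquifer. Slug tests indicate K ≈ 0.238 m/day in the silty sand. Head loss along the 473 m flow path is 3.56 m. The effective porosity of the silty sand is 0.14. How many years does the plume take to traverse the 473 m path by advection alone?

Hydraulic gradient i = Δh / L = 3.56 / 473 = 0.007526.
Darcy flux q = K · i = 0.2380 × 0.007526 = 0.001791 m/day.
Seepage velocity v = q / n_e = 0.001791 / 0.14 = 0.01279 m/day.
Travel time t = L / v = 473 / 0.01279 = 36968 days = 101.2 years.

101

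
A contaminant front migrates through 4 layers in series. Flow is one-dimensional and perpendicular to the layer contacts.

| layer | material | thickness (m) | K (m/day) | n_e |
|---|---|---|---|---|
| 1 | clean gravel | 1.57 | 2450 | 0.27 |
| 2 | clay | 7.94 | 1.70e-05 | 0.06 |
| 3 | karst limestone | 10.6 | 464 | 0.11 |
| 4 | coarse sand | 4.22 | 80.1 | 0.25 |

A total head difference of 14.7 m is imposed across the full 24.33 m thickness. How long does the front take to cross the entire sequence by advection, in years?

With flow normal to the layers, continuity requires the same specific discharge q through every layer.
Σ(b_i/K_i) = 1.57/2450 + 7.94/1.70e-05 + 10.6/464 + 4.22/80.1 = 4.671e+05 d.
q = Δh / Σ(b_i/K_i) = 14.7 / 4.671e+05 = 3.147e-05 m/day.
In each layer the seepage velocity is v_i = q/n_i, so the layer transit time is t_i = b_i·n_i / q:
  layer 1 (clean gravel): t_1 = 1.57 × 0.27 / 3.147e-05 = 13468 d
  layer 2 (clay): t_2 = 7.94 × 0.06 / 3.147e-05 = 15137 d
  layer 3 (karst limestone): t_3 = 10.6 × 0.11 / 3.147e-05 = 37047 d
  layer 4 (coarse sand): t_4 = 4.22 × 0.25 / 3.147e-05 = 33520 d
Total t = Σ t_i = 99172 days = 271.5 years.

272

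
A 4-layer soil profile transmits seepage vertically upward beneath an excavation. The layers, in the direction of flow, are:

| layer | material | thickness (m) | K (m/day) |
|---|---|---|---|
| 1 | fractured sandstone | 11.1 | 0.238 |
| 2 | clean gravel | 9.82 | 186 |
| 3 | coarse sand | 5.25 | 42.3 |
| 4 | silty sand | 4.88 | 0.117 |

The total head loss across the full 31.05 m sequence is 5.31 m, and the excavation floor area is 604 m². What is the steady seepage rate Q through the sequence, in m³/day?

36.2

Flow is perpendicular to layering, so the layers act in series and the equivalent K is the thickness-weighted harmonic mean.
Total thickness L = 11.1 + 9.82 + 5.25 + 4.88 = 31.05 m.
Σ(b_i/K_i) = 11.1/0.238 + 9.82/186 + 5.25/42.3 + 4.88/0.117 = 88.52 d.
K_eq = L / Σ(b_i/K_i) = 31.05 / 88.52 = 0.3507 m/day.
Q = K_eq · A · (Δh/L) = 0.3507 × 604 × (5.31/31.05) = 36.23 m³/day.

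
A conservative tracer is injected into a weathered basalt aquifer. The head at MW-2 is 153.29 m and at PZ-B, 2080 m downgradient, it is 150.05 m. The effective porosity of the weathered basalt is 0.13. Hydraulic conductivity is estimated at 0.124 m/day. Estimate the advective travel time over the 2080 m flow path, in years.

Hydraulic gradient i = (153.29 − 150.05) / 2080 = 3.24 / 2080 = 0.001558.
Darcy flux q = K · i = 0.1240 × 0.001558 = 0.0001932 m/day.
Seepage velocity v = q / n_e = 0.0001932 / 0.13 = 0.001486 m/day.
Travel time t = L / v = 2080 / 0.001486 = 1.400e+06 days = 3833 years.

3830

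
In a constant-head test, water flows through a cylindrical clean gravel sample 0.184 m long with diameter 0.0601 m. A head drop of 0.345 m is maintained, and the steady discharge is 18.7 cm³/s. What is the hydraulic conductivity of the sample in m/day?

Cross-sectional area A = π·(d/2)² = π × (0.0601/2)² = 0.002837 m².
Convert discharge: 18.7 cm³/s = 1.870e-05 m³/s.
Darcy's law rearranged: K = Q·L / (A·Δh) = 1.870e-05 × 0.184 / (0.002837 × 0.345) = 0.003516 m/s = 303.7 m/day.

304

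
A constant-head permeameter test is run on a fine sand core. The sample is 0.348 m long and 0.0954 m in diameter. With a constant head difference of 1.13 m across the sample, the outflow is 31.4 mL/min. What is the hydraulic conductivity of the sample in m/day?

1.95

Cross-sectional area A = π·(d/2)² = π × (0.0954/2)² = 0.007148 m².
Convert discharge: 31.4 mL/min = 5.233e-07 m³/s.
Darcy's law rearranged: K = Q·L / (A·Δh) = 5.233e-07 × 0.348 / (0.007148 × 1.13) = 2.255e-05 m/s = 1.948 m/day.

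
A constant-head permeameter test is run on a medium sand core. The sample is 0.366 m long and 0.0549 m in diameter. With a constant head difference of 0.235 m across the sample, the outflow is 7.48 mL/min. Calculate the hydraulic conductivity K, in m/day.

7.09

Cross-sectional area A = π·(d/2)² = π × (0.0549/2)² = 0.002367 m².
Convert discharge: 7.48 mL/min = 1.247e-07 m³/s.
Darcy's law rearranged: K = Q·L / (A·Δh) = 1.247e-07 × 0.366 / (0.002367 × 0.235) = 8.202e-05 m/s = 7.087 m/day.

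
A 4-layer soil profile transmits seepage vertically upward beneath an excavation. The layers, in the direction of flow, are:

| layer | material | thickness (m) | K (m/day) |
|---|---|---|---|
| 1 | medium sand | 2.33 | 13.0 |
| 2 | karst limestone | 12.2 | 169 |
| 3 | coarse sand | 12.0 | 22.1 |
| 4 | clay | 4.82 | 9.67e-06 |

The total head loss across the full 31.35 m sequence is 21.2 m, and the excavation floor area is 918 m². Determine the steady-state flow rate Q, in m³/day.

Flow is perpendicular to layering, so the layers act in series and the equivalent K is the thickness-weighted harmonic mean.
Total thickness L = 2.33 + 12.2 + 12.0 + 4.82 = 31.35 m.
Σ(b_i/K_i) = 2.33/13.0 + 12.2/169 + 12.0/22.1 + 4.82/9.67e-06 = 4.984e+05 d.
K_eq = L / Σ(b_i/K_i) = 31.35 / 4.984e+05 = 6.290e-05 m/day.
Q = K_eq · A · (Δh/L) = 6.290e-05 × 918 × (21.2/31.35) = 0.03904 m³/day.

0.0390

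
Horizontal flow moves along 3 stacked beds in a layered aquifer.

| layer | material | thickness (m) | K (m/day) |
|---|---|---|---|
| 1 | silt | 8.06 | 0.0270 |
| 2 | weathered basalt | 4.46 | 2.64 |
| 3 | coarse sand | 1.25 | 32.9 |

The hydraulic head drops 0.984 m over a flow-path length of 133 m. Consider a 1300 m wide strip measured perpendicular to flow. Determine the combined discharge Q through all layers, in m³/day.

Flow is parallel to layering, so each bed carries its own Darcy discharge and the transmissivities add.
Σ(K_i·b_i) = 0.0270×8.06 + 2.64×4.46 + 32.9×1.25 = 53.12 m²/day.
Hydraulic gradient i = Δh / L = 0.984 / 133 = 0.007398.
Q = Σ(K_i·b_i) · W · i = 53.12 × 1300 × 0.007398 = 510.9 m³/day.

511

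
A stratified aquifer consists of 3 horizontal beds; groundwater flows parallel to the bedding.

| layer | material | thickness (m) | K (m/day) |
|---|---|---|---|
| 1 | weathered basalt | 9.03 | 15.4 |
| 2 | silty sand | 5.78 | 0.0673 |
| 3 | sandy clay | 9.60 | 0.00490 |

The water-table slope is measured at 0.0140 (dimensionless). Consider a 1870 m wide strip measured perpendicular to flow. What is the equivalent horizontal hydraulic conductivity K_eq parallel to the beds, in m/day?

5.71

Flow is parallel to layering, so each bed carries its own Darcy discharge and the transmissivities add.
Σ(K_i·b_i) = 15.4×9.03 + 0.0673×5.78 + 0.00490×9.60 = 139.5 m²/day.
Total thickness b = 24.41 m, so K_eq = Σ(K_i·b_i)/b = 5.715 m/day.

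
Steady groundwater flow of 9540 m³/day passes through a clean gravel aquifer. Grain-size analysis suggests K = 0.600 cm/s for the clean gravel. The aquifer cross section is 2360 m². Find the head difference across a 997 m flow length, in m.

7.77

Convert K: 0.600 cm/s × 864 = 518.4 m/day.
From Q = K·A·i, i = Q / (K·A) = 9540 / (518.4 × 2360) = 0.007798.
Head loss Δh = i · L = 0.007798 × 997 = 7.774 m.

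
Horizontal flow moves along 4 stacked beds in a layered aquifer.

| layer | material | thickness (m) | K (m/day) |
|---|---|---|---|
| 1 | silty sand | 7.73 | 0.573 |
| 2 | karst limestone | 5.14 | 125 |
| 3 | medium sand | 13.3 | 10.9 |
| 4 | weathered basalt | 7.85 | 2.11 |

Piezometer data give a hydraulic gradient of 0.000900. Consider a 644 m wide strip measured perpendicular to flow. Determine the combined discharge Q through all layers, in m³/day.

469

Flow is parallel to layering, so each bed carries its own Darcy discharge and the transmissivities add.
Σ(K_i·b_i) = 0.573×7.73 + 125×5.14 + 10.9×13.3 + 2.11×7.85 = 808.5 m²/day.
Hydraulic gradient i = 0.000900.
Q = Σ(K_i·b_i) · W · i = 808.5 × 644 × 0.0009000 = 468.6 m³/day.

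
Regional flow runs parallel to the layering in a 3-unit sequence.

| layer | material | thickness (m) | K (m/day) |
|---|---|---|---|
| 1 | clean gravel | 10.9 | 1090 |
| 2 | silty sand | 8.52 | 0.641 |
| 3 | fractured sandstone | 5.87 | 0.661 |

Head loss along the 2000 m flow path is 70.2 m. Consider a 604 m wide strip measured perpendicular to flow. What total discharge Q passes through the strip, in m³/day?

Flow is parallel to layering, so each bed carries its own Darcy discharge and the transmissivities add.
Σ(K_i·b_i) = 1090×10.9 + 0.641×8.52 + 0.661×5.87 = 11890 m²/day.
Hydraulic gradient i = Δh / L = 70.2 / 2000 = 0.03510.
Q = Σ(K_i·b_i) · W · i = 11890 × 604 × 0.03510 = 2.521e+05 m³/day.

252000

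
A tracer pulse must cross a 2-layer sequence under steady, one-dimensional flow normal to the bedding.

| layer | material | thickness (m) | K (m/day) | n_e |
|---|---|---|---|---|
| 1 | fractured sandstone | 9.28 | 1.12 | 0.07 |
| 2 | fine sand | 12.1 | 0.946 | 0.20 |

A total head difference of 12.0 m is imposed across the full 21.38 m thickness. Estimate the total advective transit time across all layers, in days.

5.39

With flow normal to the layers, continuity requires the same specific discharge q through every layer.
Σ(b_i/K_i) = 9.28/1.12 + 12.1/0.946 = 21.08 d.
q = Δh / Σ(b_i/K_i) = 12.0 / 21.08 = 0.5694 m/day.
In each layer the seepage velocity is v_i = q/n_i, so the layer transit time is t_i = b_i·n_i / q:
  layer 1 (fractured sandstone): t_1 = 9.28 × 0.07 / 0.5694 = 1.141 d
  layer 2 (fine sand): t_2 = 12.1 × 0.20 / 0.5694 = 4.250 d
Total t = Σ t_i = 5.391 days.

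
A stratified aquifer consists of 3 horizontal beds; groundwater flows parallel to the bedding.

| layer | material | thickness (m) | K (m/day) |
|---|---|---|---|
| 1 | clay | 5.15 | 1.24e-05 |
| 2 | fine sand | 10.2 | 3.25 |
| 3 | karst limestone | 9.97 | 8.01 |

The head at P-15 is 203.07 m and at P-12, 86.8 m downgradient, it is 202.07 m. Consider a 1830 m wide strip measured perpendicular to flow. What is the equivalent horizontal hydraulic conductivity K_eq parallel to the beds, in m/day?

4.46

Flow is parallel to layering, so each bed carries its own Darcy discharge and the transmissivities add.
Σ(K_i·b_i) = 1.24e-05×5.15 + 3.25×10.2 + 8.01×9.97 = 113.0 m²/day.
Total thickness b = 25.32 m, so K_eq = Σ(K_i·b_i)/b = 4.463 m/day.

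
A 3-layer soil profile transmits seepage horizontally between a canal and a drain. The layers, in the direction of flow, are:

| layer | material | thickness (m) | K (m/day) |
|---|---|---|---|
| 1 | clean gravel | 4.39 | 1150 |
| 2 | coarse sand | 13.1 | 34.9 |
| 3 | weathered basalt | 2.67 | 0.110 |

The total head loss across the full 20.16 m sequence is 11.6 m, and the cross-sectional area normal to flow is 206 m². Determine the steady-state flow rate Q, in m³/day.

Flow is perpendicular to layering, so the layers act in series and the equivalent K is the thickness-weighted harmonic mean.
Total thickness L = 4.39 + 13.1 + 2.67 = 20.16 m.
Σ(b_i/K_i) = 4.39/1150 + 13.1/34.9 + 2.67/0.110 = 24.65 d.
K_eq = L / Σ(b_i/K_i) = 20.16 / 24.65 = 0.8178 m/day.
Q = K_eq · A · (Δh/L) = 0.8178 × 206 × (11.6/20.16) = 96.93 m³/day.

96.9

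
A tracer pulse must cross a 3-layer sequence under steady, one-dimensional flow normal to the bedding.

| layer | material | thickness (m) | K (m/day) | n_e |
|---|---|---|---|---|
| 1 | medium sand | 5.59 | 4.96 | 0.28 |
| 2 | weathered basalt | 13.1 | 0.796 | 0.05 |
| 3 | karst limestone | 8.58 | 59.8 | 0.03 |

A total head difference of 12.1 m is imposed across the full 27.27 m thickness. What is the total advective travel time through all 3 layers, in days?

With flow normal to the layers, continuity requires the same specific discharge q through every layer.
Σ(b_i/K_i) = 5.59/4.96 + 13.1/0.796 + 8.58/59.8 = 17.73 d.
q = Δh / Σ(b_i/K_i) = 12.1 / 17.73 = 0.6825 m/day.
In each layer the seepage velocity is v_i = q/n_i, so the layer transit time is t_i = b_i·n_i / q:
  layer 1 (medium sand): t_1 = 5.59 × 0.28 / 0.6825 = 2.293 d
  layer 2 (weathered basalt): t_2 = 13.1 × 0.05 / 0.6825 = 0.9596 d
  layer 3 (karst limestone): t_3 = 8.58 × 0.03 / 0.6825 = 0.3771 d
Total t = Σ t_i = 3.630 days.

3.63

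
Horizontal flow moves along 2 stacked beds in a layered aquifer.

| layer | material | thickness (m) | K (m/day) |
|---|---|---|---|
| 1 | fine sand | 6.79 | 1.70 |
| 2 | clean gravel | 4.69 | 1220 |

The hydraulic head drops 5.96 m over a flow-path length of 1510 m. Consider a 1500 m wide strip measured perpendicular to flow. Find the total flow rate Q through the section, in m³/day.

Flow is parallel to layering, so each bed carries its own Darcy discharge and the transmissivities add.
Σ(K_i·b_i) = 1.70×6.79 + 1220×4.69 = 5733 m²/day.
Hydraulic gradient i = Δh / L = 5.96 / 1510 = 0.003947.
Q = Σ(K_i·b_i) · W · i = 5733 × 1500 × 0.003947 = 33944 m³/day.

33900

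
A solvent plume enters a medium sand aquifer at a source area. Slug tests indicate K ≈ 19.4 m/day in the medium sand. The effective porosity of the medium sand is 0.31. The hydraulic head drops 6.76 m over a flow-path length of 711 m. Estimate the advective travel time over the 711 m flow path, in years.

3.27

Hydraulic gradient i = Δh / L = 6.76 / 711 = 0.009508.
Darcy flux q = K · i = 19.40 × 0.009508 = 0.1845 m/day.
Seepage velocity v = q / n_e = 0.1845 / 0.31 = 0.5950 m/day.
Travel time t = L / v = 711 / 0.5950 = 1195 days = 3.272 years.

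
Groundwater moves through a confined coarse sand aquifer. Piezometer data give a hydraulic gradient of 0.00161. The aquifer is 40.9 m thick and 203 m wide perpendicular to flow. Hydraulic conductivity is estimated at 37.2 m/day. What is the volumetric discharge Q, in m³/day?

Cross-sectional area A = 203 × 40.9 = 8303 m².
Hydraulic gradient i = 0.00161.
Darcy's law: Q = K · A · i = 37.20 × 8303 × 0.001610 = 497.3 m³/day.

497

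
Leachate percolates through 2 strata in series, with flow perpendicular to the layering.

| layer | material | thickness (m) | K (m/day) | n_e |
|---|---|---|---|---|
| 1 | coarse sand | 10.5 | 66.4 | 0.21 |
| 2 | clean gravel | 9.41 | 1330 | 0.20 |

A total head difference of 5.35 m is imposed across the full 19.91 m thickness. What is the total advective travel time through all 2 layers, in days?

0.126

With flow normal to the layers, continuity requires the same specific discharge q through every layer.
Σ(b_i/K_i) = 10.5/66.4 + 9.41/1330 = 0.1652 d.
q = Δh / Σ(b_i/K_i) = 5.35 / 0.1652 = 32.38 m/day.
In each layer the seepage velocity is v_i = q/n_i, so the layer transit time is t_i = b_i·n_i / q:
  layer 1 (coarse sand): t_1 = 10.5 × 0.21 / 32.38 = 0.06809 d
  layer 2 (clean gravel): t_2 = 9.41 × 0.20 / 32.38 = 0.05812 d
Total t = Σ t_i = 0.1262 days.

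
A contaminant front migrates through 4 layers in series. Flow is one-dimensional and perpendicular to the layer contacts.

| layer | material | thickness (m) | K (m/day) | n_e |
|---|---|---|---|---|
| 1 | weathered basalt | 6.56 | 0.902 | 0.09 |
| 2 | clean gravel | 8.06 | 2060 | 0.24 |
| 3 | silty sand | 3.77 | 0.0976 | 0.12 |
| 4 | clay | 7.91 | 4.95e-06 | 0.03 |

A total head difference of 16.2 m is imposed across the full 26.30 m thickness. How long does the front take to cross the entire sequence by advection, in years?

868

With flow normal to the layers, continuity requires the same specific discharge q through every layer.
Σ(b_i/K_i) = 6.56/0.902 + 8.06/2060 + 3.77/0.0976 + 7.91/4.95e-06 = 1.598e+06 d.
q = Δh / Σ(b_i/K_i) = 16.2 / 1.598e+06 = 1.014e-05 m/day.
In each layer the seepage velocity is v_i = q/n_i, so the layer transit time is t_i = b_i·n_i / q:
  layer 1 (weathered basalt): t_1 = 6.56 × 0.09 / 1.014e-05 = 58239 d
  layer 2 (clean gravel): t_2 = 8.06 × 0.24 / 1.014e-05 = 1.908e+05 d
  layer 3 (silty sand): t_3 = 3.77 × 0.12 / 1.014e-05 = 44626 d
  layer 4 (clay): t_4 = 7.91 × 0.03 / 1.014e-05 = 23408 d
Total t = Σ t_i = 3.171e+05 days = 868.1 years.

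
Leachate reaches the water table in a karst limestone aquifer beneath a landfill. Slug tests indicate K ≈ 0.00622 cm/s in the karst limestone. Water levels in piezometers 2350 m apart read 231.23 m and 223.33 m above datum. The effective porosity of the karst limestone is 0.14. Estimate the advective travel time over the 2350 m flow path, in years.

Convert K: 0.00622 cm/s × 864 = 5.374 m/day.
Hydraulic gradient i = (231.23 − 223.33) / 2350 = 7.9 / 2350 = 0.003362.
Darcy flux q = K · i = 5.374 × 0.003362 = 0.01807 m/day.
Seepage velocity v = q / n_e = 0.01807 / 0.14 = 0.1290 m/day.
Travel time t = L / v = 2350 / 0.1290 = 18211 days = 49.86 years.

49.9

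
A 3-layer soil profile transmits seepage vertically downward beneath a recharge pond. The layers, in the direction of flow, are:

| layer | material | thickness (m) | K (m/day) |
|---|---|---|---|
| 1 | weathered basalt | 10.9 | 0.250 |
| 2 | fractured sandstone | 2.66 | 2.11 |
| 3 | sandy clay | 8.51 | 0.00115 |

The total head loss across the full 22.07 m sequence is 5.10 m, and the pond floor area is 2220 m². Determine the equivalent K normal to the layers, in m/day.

0.00296

Flow is perpendicular to layering, so the layers act in series and the equivalent K is the thickness-weighted harmonic mean.
Total thickness L = 10.9 + 2.66 + 8.51 = 22.07 m.
Σ(b_i/K_i) = 10.9/0.250 + 2.66/2.11 + 8.51/0.00115 = 7445 d.
K_eq = L / Σ(b_i/K_i) = 22.07 / 7445 = 0.002964 m/day.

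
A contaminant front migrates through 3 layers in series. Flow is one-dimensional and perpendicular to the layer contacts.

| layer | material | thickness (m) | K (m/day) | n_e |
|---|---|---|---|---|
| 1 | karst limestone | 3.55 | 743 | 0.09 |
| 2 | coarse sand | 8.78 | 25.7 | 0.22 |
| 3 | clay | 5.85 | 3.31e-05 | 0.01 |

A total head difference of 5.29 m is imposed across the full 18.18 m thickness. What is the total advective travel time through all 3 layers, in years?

With flow normal to the layers, continuity requires the same specific discharge q through every layer.
Σ(b_i/K_i) = 3.55/743 + 8.78/25.7 + 5.85/3.31e-05 = 1.767e+05 d.
q = Δh / Σ(b_i/K_i) = 5.29 / 1.767e+05 = 2.993e-05 m/day.
In each layer the seepage velocity is v_i = q/n_i, so the layer transit time is t_i = b_i·n_i / q:
  layer 1 (karst limestone): t_1 = 3.55 × 0.09 / 2.993e-05 = 10674 d
  layer 2 (coarse sand): t_2 = 8.78 × 0.22 / 2.993e-05 = 64534 d
  layer 3 (clay): t_3 = 5.85 × 0.01 / 2.993e-05 = 1954 d
Total t = Σ t_i = 77163 days = 211.3 years.

211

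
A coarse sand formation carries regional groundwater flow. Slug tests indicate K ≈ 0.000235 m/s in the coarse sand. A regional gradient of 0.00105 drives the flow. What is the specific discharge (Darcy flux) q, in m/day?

Convert K: 0.000235 m/s × 86400 = 20.30 m/day.
Hydraulic gradient i = 0.00105.
Specific discharge q = K · i = 20.30 × 0.001050 = 0.02132 m/day.

0.0213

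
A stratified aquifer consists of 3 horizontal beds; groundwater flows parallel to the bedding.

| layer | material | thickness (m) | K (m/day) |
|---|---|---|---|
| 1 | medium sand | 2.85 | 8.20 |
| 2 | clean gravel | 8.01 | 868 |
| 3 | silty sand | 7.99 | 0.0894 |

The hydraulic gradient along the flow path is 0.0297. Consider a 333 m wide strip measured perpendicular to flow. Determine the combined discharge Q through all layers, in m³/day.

Flow is parallel to layering, so each bed carries its own Darcy discharge and the transmissivities add.
Σ(K_i·b_i) = 8.20×2.85 + 868×8.01 + 0.0894×7.99 = 6977 m²/day.
Hydraulic gradient i = 0.0297.
Q = Σ(K_i·b_i) · W · i = 6977 × 333 × 0.02970 = 69001 m³/day.

69000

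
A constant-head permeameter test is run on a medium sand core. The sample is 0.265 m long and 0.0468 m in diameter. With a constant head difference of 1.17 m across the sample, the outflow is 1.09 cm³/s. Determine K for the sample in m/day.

12.4

Cross-sectional area A = π·(d/2)² = π × (0.0468/2)² = 0.001720 m².
Convert discharge: 1.09 cm³/s = 1.090e-06 m³/s.
Darcy's law rearranged: K = Q·L / (A·Δh) = 1.090e-06 × 0.265 / (0.001720 × 1.17) = 0.0001435 m/s = 12.40 m/day.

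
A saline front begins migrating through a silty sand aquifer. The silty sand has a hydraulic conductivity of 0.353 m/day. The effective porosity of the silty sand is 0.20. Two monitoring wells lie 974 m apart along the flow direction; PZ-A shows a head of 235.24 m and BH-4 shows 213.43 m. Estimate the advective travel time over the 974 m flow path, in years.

67.5

Hydraulic gradient i = (235.24 − 213.43) / 974 = 21.81 / 974 = 0.02239.
Darcy flux q = K · i = 0.3530 × 0.02239 = 0.007904 m/day.
Seepage velocity v = q / n_e = 0.007904 / 0.20 = 0.03952 m/day.
Travel time t = L / v = 974 / 0.03952 = 24644 days = 67.47 years.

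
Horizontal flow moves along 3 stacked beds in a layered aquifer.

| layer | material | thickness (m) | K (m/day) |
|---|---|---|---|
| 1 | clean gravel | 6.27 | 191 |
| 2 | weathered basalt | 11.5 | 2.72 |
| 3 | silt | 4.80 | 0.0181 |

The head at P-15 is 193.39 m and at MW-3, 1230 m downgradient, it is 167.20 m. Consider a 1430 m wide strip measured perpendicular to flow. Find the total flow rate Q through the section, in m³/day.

Flow is parallel to layering, so each bed carries its own Darcy discharge and the transmissivities add.
Σ(K_i·b_i) = 191×6.27 + 2.72×11.5 + 0.0181×4.80 = 1229 m²/day.
Hydraulic gradient i = (193.39 − 167.20) / 1230 = 26.19 / 1230 = 0.02129.
Q = Σ(K_i·b_i) · W · i = 1229 × 1430 × 0.02129 = 37419 m³/day.

37400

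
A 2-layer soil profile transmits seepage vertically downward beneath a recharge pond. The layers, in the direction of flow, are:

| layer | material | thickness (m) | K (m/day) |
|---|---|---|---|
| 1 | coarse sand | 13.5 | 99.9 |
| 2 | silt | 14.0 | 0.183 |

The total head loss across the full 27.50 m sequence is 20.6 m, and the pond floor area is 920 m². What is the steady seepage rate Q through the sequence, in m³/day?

247

Flow is perpendicular to layering, so the layers act in series and the equivalent K is the thickness-weighted harmonic mean.
Total thickness L = 13.5 + 14.0 = 27.50 m.
Σ(b_i/K_i) = 13.5/99.9 + 14.0/0.183 = 76.64 d.
K_eq = L / Σ(b_i/K_i) = 27.50 / 76.64 = 0.3588 m/day.
Q = K_eq · A · (Δh/L) = 0.3588 × 920 × (20.6/27.50) = 247.3 m³/day.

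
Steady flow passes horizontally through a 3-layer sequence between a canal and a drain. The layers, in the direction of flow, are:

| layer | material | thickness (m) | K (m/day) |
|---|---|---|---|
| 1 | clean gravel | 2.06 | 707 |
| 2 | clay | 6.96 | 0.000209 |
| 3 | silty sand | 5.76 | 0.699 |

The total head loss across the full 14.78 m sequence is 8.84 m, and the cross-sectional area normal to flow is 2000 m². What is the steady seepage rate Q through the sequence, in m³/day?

0.531

Flow is perpendicular to layering, so the layers act in series and the equivalent K is the thickness-weighted harmonic mean.
Total thickness L = 2.06 + 6.96 + 5.76 = 14.78 m.
Σ(b_i/K_i) = 2.06/707 + 6.96/0.000209 + 5.76/0.699 = 33310 d.
K_eq = L / Σ(b_i/K_i) = 14.78 / 33310 = 0.0004437 m/day.
Q = K_eq · A · (Δh/L) = 0.0004437 × 2000 × (8.84/14.78) = 0.5308 m³/day.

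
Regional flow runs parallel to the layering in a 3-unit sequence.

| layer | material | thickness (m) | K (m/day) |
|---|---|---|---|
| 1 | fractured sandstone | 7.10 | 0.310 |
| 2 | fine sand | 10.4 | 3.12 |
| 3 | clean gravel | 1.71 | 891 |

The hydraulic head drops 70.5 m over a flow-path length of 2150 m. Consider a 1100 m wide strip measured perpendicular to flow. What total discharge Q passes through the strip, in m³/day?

56200

Flow is parallel to layering, so each bed carries its own Darcy discharge and the transmissivities add.
Σ(K_i·b_i) = 0.310×7.10 + 3.12×10.4 + 891×1.71 = 1558 m²/day.
Hydraulic gradient i = Δh / L = 70.5 / 2150 = 0.03279.
Q = Σ(K_i·b_i) · W · i = 1558 × 1100 × 0.03279 = 56206 m³/day.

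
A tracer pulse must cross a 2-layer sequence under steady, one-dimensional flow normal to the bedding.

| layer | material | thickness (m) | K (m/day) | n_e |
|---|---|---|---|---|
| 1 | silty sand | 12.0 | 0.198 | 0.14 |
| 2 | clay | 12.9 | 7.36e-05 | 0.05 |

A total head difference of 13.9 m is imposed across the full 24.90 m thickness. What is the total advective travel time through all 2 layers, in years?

80.3

With flow normal to the layers, continuity requires the same specific discharge q through every layer.
Σ(b_i/K_i) = 12.0/0.198 + 12.9/7.36e-05 = 1.753e+05 d.
q = Δh / Σ(b_i/K_i) = 13.9 / 1.753e+05 = 7.928e-05 m/day.
In each layer the seepage velocity is v_i = q/n_i, so the layer transit time is t_i = b_i·n_i / q:
  layer 1 (silty sand): t_1 = 12.0 × 0.14 / 7.928e-05 = 21191 d
  layer 2 (clay): t_2 = 12.9 × 0.05 / 7.928e-05 = 8136 d
Total t = Σ t_i = 29327 days = 80.29 years.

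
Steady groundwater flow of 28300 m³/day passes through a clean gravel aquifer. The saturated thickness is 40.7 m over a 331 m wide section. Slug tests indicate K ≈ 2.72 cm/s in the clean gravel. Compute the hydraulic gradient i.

Convert K: 2.72 cm/s × 864 = 2350 m/day.
Cross-sectional area A = 331 × 40.7 = 13472 m².
From Q = K·A·i, i = Q / (K·A) = 28300 / (2350 × 13472) = 0.0008939.

0.000894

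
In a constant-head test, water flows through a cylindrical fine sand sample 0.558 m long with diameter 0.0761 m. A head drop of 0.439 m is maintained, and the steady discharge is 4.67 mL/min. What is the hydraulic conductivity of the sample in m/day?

Cross-sectional area A = π·(d/2)² = π × (0.0761/2)² = 0.004548 m².
Convert discharge: 4.67 mL/min = 7.783e-08 m³/s.
Darcy's law rearranged: K = Q·L / (A·Δh) = 7.783e-08 × 0.558 / (0.004548 × 0.439) = 2.175e-05 m/s = 1.879 m/day.

1.88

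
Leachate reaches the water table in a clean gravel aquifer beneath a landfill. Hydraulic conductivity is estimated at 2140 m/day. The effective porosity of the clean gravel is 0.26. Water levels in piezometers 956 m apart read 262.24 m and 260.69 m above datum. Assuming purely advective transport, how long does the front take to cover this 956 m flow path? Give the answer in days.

Hydraulic gradient i = (262.24 − 260.69) / 956 = 1.55 / 956 = 0.001621.
Darcy flux q = K · i = 2140 × 0.001621 = 3.470 m/day.
Seepage velocity v = q / n_e = 3.470 / 0.26 = 13.34 m/day.
Travel time t = L / v = 956 / 13.34 = 71.64 days.

71.6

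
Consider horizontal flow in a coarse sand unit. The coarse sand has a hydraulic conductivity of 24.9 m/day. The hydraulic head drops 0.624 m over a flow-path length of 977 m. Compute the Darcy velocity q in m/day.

0.0159

Hydraulic gradient i = Δh / L = 0.624 / 977 = 0.0006387.
Specific discharge q = K · i = 24.90 × 0.0006387 = 0.01590 m/day.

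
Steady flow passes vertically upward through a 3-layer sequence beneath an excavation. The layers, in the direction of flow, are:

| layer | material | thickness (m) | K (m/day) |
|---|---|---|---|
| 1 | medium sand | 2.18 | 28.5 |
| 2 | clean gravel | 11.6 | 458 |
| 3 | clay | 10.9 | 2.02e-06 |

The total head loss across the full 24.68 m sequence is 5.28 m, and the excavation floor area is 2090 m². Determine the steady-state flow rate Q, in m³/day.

0.00205

Flow is perpendicular to layering, so the layers act in series and the equivalent K is the thickness-weighted harmonic mean.
Total thickness L = 2.18 + 11.6 + 10.9 = 24.68 m.
Σ(b_i/K_i) = 2.18/28.5 + 11.6/458 + 10.9/2.02e-06 = 5.396e+06 d.
K_eq = L / Σ(b_i/K_i) = 24.68 / 5.396e+06 = 4.574e-06 m/day.
Q = K_eq · A · (Δh/L) = 4.574e-06 × 2090 × (5.28/24.68) = 0.002045 m³/day.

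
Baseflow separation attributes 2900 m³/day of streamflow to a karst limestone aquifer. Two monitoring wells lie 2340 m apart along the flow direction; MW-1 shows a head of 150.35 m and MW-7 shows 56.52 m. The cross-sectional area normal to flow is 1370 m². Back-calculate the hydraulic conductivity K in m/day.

Hydraulic gradient i = (150.35 − 56.52) / 2340 = 93.83 / 2340 = 0.04010.
From Q = K·A·i, K = Q / (A·i) = 2900 / (1370 × 0.04010) = 52.79 m/day.

52.8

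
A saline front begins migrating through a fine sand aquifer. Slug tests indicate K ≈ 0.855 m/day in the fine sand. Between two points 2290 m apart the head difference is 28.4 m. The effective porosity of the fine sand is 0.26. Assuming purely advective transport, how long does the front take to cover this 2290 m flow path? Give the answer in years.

Hydraulic gradient i = Δh / L = 28.4 / 2290 = 0.01240.
Darcy flux q = K · i = 0.8550 × 0.01240 = 0.01060 m/day.
Seepage velocity v = q / n_e = 0.01060 / 0.26 = 0.04078 m/day.
Travel time t = L / v = 2290 / 0.04078 = 56151 days = 153.7 years.

154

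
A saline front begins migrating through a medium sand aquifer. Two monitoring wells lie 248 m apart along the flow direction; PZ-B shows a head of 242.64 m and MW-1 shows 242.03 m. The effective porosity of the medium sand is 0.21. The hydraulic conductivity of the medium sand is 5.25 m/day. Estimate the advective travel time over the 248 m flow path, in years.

11.0

Hydraulic gradient i = (242.64 − 242.03) / 248 = 0.61 / 248 = 0.002460.
Darcy flux q = K · i = 5.250 × 0.002460 = 0.01291 m/day.
Seepage velocity v = q / n_e = 0.01291 / 0.21 = 0.06149 m/day.
Travel time t = L / v = 248 / 0.06149 = 4033 days = 11.04 years.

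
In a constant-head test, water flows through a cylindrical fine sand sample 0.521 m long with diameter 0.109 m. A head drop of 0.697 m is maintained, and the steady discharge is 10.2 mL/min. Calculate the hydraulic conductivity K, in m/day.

1.18

Cross-sectional area A = π·(d/2)² = π × (0.109/2)² = 0.009331 m².
Convert discharge: 10.2 mL/min = 1.700e-07 m³/s.
Darcy's law rearranged: K = Q·L / (A·Δh) = 1.700e-07 × 0.521 / (0.009331 × 0.697) = 1.362e-05 m/s = 1.177 m/day.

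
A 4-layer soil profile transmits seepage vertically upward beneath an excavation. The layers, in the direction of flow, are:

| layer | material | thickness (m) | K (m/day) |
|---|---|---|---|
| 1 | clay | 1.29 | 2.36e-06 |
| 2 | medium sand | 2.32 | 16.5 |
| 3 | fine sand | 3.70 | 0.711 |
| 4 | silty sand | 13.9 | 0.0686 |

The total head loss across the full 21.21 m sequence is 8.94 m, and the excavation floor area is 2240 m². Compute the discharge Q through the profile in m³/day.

0.0366

Flow is perpendicular to layering, so the layers act in series and the equivalent K is the thickness-weighted harmonic mean.
Total thickness L = 1.29 + 2.32 + 3.70 + 13.9 = 21.21 m.
Σ(b_i/K_i) = 1.29/2.36e-06 + 2.32/16.5 + 3.70/0.711 + 13.9/0.0686 = 5.468e+05 d.
K_eq = L / Σ(b_i/K_i) = 21.21 / 5.468e+05 = 3.879e-05 m/day.
Q = K_eq · A · (Δh/L) = 3.879e-05 × 2240 × (8.94/21.21) = 0.03662 m³/day.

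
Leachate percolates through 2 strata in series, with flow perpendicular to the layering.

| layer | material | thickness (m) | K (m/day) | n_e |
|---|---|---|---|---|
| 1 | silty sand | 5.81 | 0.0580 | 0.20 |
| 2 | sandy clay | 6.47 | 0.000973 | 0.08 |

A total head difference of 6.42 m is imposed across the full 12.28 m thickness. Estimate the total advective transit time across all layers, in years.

With flow normal to the layers, continuity requires the same specific discharge q through every layer.
Σ(b_i/K_i) = 5.81/0.0580 + 6.47/0.000973 = 6750 d.
q = Δh / Σ(b_i/K_i) = 6.42 / 6750 = 0.0009512 m/day.
In each layer the seepage velocity is v_i = q/n_i, so the layer transit time is t_i = b_i·n_i / q:
  layer 1 (silty sand): t_1 = 5.81 × 0.20 / 0.0009512 = 1222 d
  layer 2 (sandy clay): t_2 = 6.47 × 0.08 / 0.0009512 = 544.2 d
Total t = Σ t_i = 1766 days = 4.835 years.

4.83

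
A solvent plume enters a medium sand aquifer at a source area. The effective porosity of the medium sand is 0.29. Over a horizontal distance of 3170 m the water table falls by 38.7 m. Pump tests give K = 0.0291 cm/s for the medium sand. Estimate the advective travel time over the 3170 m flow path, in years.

Convert K: 0.0291 cm/s × 864 = 25.14 m/day.
Hydraulic gradient i = Δh / L = 38.7 / 3170 = 0.01221.
Darcy flux q = K · i = 25.14 × 0.01221 = 0.3069 m/day.
Seepage velocity v = q / n_e = 0.3069 / 0.29 = 1.058 m/day.
Travel time t = L / v = 3170 / 1.058 = 2995 days = 8.200 years.

8.20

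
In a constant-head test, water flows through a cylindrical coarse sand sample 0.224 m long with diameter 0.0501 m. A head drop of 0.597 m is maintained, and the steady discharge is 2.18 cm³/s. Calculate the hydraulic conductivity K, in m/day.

35.8

Cross-sectional area A = π·(d/2)² = π × (0.0501/2)² = 0.001971 m².
Convert discharge: 2.18 cm³/s = 2.180e-06 m³/s.
Darcy's law rearranged: K = Q·L / (A·Δh) = 2.180e-06 × 0.224 / (0.001971 × 0.597) = 0.0004149 m/s = 35.85 m/day.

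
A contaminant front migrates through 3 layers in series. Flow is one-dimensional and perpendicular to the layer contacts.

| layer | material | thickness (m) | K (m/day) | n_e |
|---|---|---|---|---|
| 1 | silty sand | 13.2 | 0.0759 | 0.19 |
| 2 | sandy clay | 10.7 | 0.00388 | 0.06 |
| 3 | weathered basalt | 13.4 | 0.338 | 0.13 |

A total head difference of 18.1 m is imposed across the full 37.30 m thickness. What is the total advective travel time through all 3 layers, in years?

2.20

With flow normal to the layers, continuity requires the same specific discharge q through every layer.
Σ(b_i/K_i) = 13.2/0.0759 + 10.7/0.00388 + 13.4/0.338 = 2971 d.
q = Δh / Σ(b_i/K_i) = 18.1 / 2971 = 0.006092 m/day.
In each layer the seepage velocity is v_i = q/n_i, so the layer transit time is t_i = b_i·n_i / q:
  layer 1 (silty sand): t_1 = 13.2 × 0.19 / 0.006092 = 411.7 d
  layer 2 (sandy clay): t_2 = 10.7 × 0.06 / 0.006092 = 105.4 d
  layer 3 (weathered basalt): t_3 = 13.4 × 0.13 / 0.006092 = 286.0 d
Total t = Σ t_i = 803.1 days = 2.199 years.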